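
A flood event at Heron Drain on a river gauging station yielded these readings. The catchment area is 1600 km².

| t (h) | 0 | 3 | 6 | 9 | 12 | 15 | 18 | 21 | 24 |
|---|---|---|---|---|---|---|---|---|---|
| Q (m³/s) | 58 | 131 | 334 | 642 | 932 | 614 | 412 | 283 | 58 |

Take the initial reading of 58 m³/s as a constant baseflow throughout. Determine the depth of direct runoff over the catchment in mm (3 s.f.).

d ≈ 19.9 mm

Direct runoff: 0.0, 73.0, 276.0, 584.0, 874.0, 556.0, 354.0, 225.0, 0.0 m³/s; ΣQ_DR = 2942 m³/s.
V = ΣQ_DR · Δt = 2942 × 10800 s = 3.177 × 10^7 m³.
Over A = 1600 km², depth = V / A = 19.9 mm.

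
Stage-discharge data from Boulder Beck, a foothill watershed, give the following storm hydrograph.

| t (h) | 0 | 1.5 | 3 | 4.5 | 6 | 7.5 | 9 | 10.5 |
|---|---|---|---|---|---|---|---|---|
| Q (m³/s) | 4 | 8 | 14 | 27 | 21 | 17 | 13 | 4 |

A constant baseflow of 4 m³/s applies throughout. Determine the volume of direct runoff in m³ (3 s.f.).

Direct-runoff ordinates (Q − Q_b): 0.0, 4.0, 10.0, 23.0, 17.0, 13.0, 9.0, 0.0 m³/s.
ΣQ_DR = 76.00 m³/s.
With Δt = 1.5 h = 5400 s, V = ΣQ_DR · Δt = 76.00 × 5400 = 4.10 × 10^5 m³.

V ≈ 4.10 × 10^5 m³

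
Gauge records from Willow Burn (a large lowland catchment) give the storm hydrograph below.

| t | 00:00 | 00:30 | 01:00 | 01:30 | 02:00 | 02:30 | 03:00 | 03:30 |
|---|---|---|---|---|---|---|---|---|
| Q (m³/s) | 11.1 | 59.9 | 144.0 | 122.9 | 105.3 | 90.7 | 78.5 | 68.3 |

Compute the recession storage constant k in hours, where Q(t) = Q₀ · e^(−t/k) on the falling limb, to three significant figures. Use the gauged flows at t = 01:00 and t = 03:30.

On the falling limb, Q drops from 144.0 to 68.3 m³/s between t = 01:00 and t = 03:30 (Δt = 2.5 h).
k = −Δt / ln(Q₂/Q₁) = −2.5 / ln(68.3/144.0) = 3.35 h.

k ≈ 3.35 h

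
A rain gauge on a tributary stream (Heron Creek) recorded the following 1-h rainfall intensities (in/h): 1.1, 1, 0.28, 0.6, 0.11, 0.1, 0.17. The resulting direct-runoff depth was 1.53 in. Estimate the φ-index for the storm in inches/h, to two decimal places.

φ ≈ 0.39 in/h

Only the 3 blocks with intensity above φ contribute runoff: 1.1, 1, 0.6 in/h.
Σ(I−φ)·Δt = d  ⇒  (1.1+1+0.6 − 3φ)·1 = 1.53
φ = (2.700 − 1.53/1) / 3 = 0.39 in/h.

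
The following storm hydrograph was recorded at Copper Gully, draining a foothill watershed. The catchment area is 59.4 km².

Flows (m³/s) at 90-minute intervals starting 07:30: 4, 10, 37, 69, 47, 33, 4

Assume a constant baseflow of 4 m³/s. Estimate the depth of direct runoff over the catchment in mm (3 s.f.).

d ≈ 16.0 mm

Direct runoff: 0.0, 6.0, 33.0, 65.0, 43.0, 29.0, 0.0 m³/s; ΣQ_DR = 176.0 m³/s.
V = ΣQ_DR · Δt = 176.0 × 5400 s = 9.504 × 10^5 m³.
Over A = 59.4 km², depth = V / A = 16.0 mm.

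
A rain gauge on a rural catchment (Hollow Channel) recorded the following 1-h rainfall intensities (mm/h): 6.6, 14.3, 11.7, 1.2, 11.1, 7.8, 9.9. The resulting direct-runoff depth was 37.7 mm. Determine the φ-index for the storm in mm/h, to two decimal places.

φ ≈ 3.95 mm/h

Only the 6 blocks with intensity above φ contribute runoff: 6.6, 14.3, 11.7, 11.1, 7.8, 9.9 mm/h.
Σ(I−φ)·Δt = d  ⇒  (6.6+14.3+11.7+11.1+7.8+9.9 − 6φ)·1 = 37.7
φ = (61.40 − 37.7/1) / 6 = 3.95 mm/h.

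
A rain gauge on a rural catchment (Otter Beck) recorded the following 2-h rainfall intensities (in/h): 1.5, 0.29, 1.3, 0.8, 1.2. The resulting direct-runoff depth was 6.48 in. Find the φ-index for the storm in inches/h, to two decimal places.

Only the 4 blocks with intensity above φ contribute runoff: 1.5, 1.3, 0.8, 1.2 in/h.
Σ(I−φ)·Δt = d  ⇒  (1.5+1.3+0.8+1.2 − 4φ)·2 = 6.48
φ = (4.800 − 6.48/2) / 4 = 0.39 in/h.

φ ≈ 0.39 in/h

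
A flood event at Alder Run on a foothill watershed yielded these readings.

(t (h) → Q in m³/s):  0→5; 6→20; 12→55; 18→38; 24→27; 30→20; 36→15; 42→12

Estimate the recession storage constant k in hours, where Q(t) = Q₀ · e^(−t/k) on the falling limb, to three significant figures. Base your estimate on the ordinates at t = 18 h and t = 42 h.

k ≈ 20.8 h

On the falling limb, Q drops from 38 to 12 m³/s between t = 18 h and t = 42 h (Δt = 24 h).
k = −Δt / ln(Q₂/Q₁) = −24 / ln(12/38) = 20.8 h.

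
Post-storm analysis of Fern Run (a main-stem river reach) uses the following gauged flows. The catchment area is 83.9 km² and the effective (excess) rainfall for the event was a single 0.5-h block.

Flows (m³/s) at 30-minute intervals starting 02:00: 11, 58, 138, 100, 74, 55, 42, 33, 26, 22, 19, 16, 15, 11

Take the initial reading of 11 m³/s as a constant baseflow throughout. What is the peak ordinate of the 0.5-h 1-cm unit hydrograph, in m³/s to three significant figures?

Direct runoff: 0.0, 47.0, 127.0, 89.0, 63.0, 44.0, 31.0, 22.0, 15.0, 11.0, 8.0, 5.0, 4.0, 0.0 m³/s; ΣQ_DR = 466.0 m³/s, peak = 127.0 m³/s.
Runoff depth d = ΣQ_DR·Δt / A = 466.0 × 1800 / (83.9 km²) = 9.998 mm.
The 1-cm UH is the DRH scaled by (10 mm)/d, so U_p = 127.0 × 10/9.998 = 127 m³/s.

U_p ≈ 127 m³/s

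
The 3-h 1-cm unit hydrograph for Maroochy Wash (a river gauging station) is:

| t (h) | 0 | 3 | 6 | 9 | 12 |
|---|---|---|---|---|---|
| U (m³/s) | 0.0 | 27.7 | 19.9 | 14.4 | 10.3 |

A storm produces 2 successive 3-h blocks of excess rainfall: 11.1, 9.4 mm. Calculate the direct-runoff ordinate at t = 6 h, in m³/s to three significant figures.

By discrete convolution, Q_j = Σ (P_i / 10 mm) · U_{j−i}.
At t = 6 h (j=2): Q = (11.1/10)·19.9 + (9.4/10)·27.7 = 48.1 m³/s.

Q ≈ 48.1 m³/s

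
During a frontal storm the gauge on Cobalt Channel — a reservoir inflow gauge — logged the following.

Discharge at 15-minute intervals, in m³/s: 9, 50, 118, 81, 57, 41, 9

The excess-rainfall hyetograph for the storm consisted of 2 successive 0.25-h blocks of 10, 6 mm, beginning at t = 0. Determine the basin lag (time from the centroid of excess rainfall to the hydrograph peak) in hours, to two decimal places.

t_L ≈ 0.28 h

Centroid of excess rainfall: t_c = Σ P_i·t̄_i / ΣP_i = 0.2188 h (block centres at 0.125, 0.375 h).
Hydrograph peak occurs at t = 0.5 h, so basin lag t_L = 0.5 − 0.2188 = 0.28 h.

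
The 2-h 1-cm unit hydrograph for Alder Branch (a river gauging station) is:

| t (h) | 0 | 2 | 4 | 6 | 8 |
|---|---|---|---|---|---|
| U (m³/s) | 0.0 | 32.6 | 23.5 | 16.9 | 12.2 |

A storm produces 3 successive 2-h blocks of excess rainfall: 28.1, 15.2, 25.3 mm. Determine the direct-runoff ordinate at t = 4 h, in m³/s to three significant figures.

Q ≈ 116 m³/s

By discrete convolution, Q_j = Σ (P_i / 10 mm) · U_{j−i}.
At t = 4 h (j=2): Q = (28.1/10)·23.5 + (15.2/10)·32.6 + (25.3/10)·0.0 = 116 m³/s.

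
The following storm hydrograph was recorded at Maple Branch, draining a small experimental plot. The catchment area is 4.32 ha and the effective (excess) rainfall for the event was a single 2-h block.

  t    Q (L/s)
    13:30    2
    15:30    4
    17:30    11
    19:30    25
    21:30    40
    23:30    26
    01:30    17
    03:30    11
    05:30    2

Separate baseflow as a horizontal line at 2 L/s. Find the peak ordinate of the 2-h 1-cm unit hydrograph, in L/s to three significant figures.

Direct runoff: 0.0, 2.0, 9.0, 23.0, 38.0, 24.0, 15.0, 9.0, 0.0 L/s; ΣQ_DR = 120.0 L/s, peak = 38.0 L/s.
Runoff depth d = ΣQ_DR·Δt / A = 120.0 × 7200 / (4.32 ha) = 20.00 mm.
The 1-cm UH is the DRH scaled by (10 mm)/d, so U_p = 38.0 × 10/20.00 = 19.0 L/s.

U_p ≈ 19.0 L/s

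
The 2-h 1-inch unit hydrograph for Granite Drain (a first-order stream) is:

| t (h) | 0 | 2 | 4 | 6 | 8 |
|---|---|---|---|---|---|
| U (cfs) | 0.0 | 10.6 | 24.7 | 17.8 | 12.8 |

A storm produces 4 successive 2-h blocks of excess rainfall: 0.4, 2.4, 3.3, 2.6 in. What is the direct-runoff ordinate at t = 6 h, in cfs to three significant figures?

Q ≈ 101 cfs

By discrete convolution, Q_j = Σ (P_i / 1 in) · U_{j−i}.
At t = 6 h (j=3): Q = (0.4/1)·17.8 + (2.4/1)·24.7 + (3.3/1)·10.6 + (2.6/1)·0.0 = 101 cfs.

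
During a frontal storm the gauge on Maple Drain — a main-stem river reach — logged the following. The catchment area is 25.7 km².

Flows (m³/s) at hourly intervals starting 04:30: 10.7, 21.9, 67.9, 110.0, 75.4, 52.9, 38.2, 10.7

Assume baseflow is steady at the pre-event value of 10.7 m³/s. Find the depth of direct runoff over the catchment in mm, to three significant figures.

Direct runoff: 0.0, 11.2, 57.2, 99.3, 64.7, 42.2, 27.5, 0.0 m³/s; ΣQ_DR = 302.1 m³/s.
V = ΣQ_DR · Δt = 302.1 × 3600 s = 1.088 × 10^6 m³.
Over A = 25.7 km², depth = V / A = 42.3 mm.

d ≈ 42.3 mm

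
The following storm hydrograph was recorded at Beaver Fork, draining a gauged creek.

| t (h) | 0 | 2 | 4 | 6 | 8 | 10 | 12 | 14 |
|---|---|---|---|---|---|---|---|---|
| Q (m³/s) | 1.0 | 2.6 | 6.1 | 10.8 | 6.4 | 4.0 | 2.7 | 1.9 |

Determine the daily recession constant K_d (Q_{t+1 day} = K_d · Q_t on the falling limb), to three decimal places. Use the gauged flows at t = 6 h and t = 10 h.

K_d ≈ 0.003

Between t = 6 h and t = 10 h the flow falls from 10.8 to 4.0 m³/s over 2×2 h = 4 h.
Per-interval ratio K = (4.0/10.8)^(1/2) = 0.6086; K_d = K^(24/2) = 0.003.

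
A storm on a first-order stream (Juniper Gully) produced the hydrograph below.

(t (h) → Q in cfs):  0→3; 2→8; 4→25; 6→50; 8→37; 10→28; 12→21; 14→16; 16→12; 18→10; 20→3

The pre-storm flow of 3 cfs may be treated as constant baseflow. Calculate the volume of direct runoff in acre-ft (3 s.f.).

Direct-runoff ordinates (Q − Q_b): 0.0, 5.0, 22.0, 47.0, 34.0, 25.0, 18.0, 13.0, 9.0, 7.0, 0.0 cfs.
ΣQ_DR = 180.0 cfs.
With Δt = 2 h = 7200 s, V = ΣQ_DR · Δt = 180.0 × 7200 = 1.30 × 10^6 ft³ = 29.8 acre-ft.

V ≈ 29.8 acre-ft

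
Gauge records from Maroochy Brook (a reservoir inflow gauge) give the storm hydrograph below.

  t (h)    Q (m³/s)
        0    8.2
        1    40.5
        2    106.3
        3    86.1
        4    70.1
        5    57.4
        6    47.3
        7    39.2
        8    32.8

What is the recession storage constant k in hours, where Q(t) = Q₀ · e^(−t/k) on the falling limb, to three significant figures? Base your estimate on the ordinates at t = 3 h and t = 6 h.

k ≈ 5.01 h

On the falling limb, Q drops from 86.1 to 47.3 m³/s between t = 3 h and t = 6 h (Δt = 3 h).
k = −Δt / ln(Q₂/Q₁) = −3 / ln(47.3/86.1) = 5.01 h.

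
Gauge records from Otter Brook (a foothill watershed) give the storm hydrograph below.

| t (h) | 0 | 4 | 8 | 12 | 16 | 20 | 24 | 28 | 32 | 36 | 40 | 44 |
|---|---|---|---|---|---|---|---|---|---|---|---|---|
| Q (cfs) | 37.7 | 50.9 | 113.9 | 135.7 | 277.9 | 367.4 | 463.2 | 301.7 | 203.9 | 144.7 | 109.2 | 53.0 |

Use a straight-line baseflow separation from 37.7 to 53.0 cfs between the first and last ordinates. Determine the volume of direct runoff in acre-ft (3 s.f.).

V ≈ 567 acre-ft

Direct-runoff ordinates (Q − Q_b): 0.00, 11.81, 73.42, 93.83, 234.64, 322.75, 417.15, 254.26, 155.07, 94.48, 57.59, 0.00 cfs.
ΣQ_DR = 1715 cfs.
With Δt = 4 h = 14400 s, V = ΣQ_DR · Δt = 1715 × 14400 = 2.47 × 10^7 ft³ = 567 acre-ft.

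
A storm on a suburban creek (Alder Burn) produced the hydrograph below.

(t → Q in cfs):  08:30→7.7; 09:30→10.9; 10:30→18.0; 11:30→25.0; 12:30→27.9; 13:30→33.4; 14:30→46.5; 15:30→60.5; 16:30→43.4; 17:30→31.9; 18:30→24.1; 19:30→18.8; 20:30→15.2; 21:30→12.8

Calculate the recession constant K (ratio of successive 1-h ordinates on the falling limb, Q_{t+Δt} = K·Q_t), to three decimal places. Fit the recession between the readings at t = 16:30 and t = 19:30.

Using the recession-limb readings at t = 16:30 and t = 19:30: Q falls from 43.4 to 18.8 cfs over 3 intervals.
K = (Q₂/Q₁)^(1/3) = (18.8/43.4)^(1/3) = 0.757.

K ≈ 0.757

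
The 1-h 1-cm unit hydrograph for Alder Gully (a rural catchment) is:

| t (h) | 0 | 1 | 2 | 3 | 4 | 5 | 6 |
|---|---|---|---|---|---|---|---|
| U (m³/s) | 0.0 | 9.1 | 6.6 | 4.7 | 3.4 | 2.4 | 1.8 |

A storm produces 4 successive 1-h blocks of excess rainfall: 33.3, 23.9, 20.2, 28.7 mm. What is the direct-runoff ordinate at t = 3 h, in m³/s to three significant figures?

By discrete convolution, Q_j = Σ (P_i / 10 mm) · U_{j−i}.
At t = 3 h (j=3): Q = (33.3/10)·4.7 + (23.9/10)·6.6 + (20.2/10)·9.1 + (28.7/10)·0.0 = 49.8 m³/s.

Q ≈ 49.8 m³/s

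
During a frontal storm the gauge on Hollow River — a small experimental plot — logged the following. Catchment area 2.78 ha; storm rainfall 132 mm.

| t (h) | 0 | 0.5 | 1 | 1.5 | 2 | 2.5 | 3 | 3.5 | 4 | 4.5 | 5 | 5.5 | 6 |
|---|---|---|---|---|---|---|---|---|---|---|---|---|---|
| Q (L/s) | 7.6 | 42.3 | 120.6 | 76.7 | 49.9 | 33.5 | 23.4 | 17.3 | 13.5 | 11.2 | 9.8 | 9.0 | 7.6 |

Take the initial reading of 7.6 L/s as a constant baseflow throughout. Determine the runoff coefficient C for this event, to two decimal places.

C ≈ 0.16

ΣQ_DR = 323.6 L/s; V = ΣQ_DR·Δt = 5.825 × 10^5 L.
Runoff depth d = V / A = 20.95 mm.
C = d / P = 20.95 / 132 = 0.16.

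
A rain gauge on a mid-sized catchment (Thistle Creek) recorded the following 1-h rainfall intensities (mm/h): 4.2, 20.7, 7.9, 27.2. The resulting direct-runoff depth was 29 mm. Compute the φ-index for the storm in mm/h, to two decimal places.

φ ≈ 9.45 mm/h

Only the 2 blocks with intensity above φ contribute runoff: 20.7, 27.2 mm/h.
Σ(I−φ)·Δt = d  ⇒  (20.7+27.2 − 2φ)·1 = 29
φ = (47.90 − 29/1) / 2 = 9.45 mm/h.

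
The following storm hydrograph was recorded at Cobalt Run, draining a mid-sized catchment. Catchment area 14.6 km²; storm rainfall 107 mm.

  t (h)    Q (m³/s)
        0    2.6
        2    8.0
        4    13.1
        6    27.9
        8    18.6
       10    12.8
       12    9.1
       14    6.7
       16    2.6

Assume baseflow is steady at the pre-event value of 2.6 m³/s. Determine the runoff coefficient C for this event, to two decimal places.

ΣQ_DR = 78.00 m³/s; V = ΣQ_DR·Δt = 5.616 × 10^5 m³.
Runoff depth d = V / A = 38.47 mm.
C = d / P = 38.47 / 107 = 0.36.

C ≈ 0.36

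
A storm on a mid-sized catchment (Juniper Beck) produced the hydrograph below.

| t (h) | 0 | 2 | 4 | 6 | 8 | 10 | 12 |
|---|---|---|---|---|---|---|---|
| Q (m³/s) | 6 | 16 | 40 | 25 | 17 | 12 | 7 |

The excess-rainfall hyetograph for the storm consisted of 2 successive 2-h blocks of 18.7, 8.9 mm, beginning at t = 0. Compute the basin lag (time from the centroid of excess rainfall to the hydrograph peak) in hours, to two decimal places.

t_L ≈ 2.36 h

Centroid of excess rainfall: t_c = Σ P_i·t̄_i / ΣP_i = 1.6449 h (block centres at 1, 3 h).
Hydrograph peak occurs at t = 4 h, so basin lag t_L = 4 − 1.6449 = 2.36 h.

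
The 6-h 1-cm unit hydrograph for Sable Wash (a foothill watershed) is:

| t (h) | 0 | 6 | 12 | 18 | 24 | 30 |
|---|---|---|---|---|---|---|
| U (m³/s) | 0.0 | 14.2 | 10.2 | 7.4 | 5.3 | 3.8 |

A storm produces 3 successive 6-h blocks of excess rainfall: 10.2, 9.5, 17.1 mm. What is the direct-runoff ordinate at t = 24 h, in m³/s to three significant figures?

Q ≈ 29.9 m³/s

By discrete convolution, Q_j = Σ (P_i / 10 mm) · U_{j−i}.
At t = 24 h (j=4): Q = (10.2/10)·5.3 + (9.5/10)·7.4 + (17.1/10)·10.2 = 29.9 m³/s.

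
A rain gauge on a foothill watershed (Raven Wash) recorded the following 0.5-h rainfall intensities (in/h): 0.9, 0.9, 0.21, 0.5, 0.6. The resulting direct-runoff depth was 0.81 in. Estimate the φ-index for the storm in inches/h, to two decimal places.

Only the 4 blocks with intensity above φ contribute runoff: 0.9, 0.9, 0.5, 0.6 in/h.
Σ(I−φ)·Δt = d  ⇒  (0.9+0.9+0.5+0.6 − 4φ)·0.5 = 0.81
φ = (2.900 − 0.81/0.5) / 4 = 0.32 in/h.

φ ≈ 0.32 in/h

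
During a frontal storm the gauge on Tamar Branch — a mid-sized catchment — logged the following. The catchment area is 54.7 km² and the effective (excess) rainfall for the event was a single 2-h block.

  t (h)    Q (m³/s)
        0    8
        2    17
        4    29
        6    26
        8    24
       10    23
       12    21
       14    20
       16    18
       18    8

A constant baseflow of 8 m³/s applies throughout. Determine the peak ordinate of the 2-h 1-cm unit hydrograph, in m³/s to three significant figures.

U_p ≈ 14.0 m³/s

Direct runoff: 0.0, 9.0, 21.0, 18.0, 16.0, 15.0, 13.0, 12.0, 10.0, 0.0 m³/s; ΣQ_DR = 114.0 m³/s, peak = 21.0 m³/s.
Runoff depth d = ΣQ_DR·Δt / A = 114.0 × 7200 / (54.7 km²) = 15.01 mm.
The 1-cm UH is the DRH scaled by (10 mm)/d, so U_p = 21.0 × 10/15.01 = 14.0 m³/s.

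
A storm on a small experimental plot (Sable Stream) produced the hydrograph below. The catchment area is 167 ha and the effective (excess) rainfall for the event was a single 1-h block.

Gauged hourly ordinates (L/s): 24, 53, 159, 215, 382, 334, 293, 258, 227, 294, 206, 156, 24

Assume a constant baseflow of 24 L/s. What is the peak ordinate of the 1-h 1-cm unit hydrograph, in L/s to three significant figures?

U_p ≈ 718 L/s

Direct runoff: 0.0, 29.0, 135.0, 191.0, 358.0, 310.0, 269.0, 234.0, 203.0, 270.0, 182.0, 132.0, 0.0 L/s; ΣQ_DR = 2313 L/s, peak = 358.0 L/s.
Runoff depth d = ΣQ_DR·Δt / A = 2313 × 3600 / (167 ha) = 4.986 mm.
The 1-cm UH is the DRH scaled by (10 mm)/d, so U_p = 358.0 × 10/4.986 = 718 L/s.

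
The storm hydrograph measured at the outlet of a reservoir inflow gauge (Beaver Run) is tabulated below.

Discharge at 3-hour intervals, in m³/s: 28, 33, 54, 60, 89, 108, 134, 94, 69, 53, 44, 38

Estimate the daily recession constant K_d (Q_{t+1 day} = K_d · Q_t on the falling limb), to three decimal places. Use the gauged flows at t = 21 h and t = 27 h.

K_d ≈ 0.101

Between t = 21 h and t = 27 h the flow falls from 94 to 53 m³/s over 2×3 h = 6 h.
Per-interval ratio K = (53/94)^(1/2) = 0.7509; K_d = K^(24/3) = 0.101.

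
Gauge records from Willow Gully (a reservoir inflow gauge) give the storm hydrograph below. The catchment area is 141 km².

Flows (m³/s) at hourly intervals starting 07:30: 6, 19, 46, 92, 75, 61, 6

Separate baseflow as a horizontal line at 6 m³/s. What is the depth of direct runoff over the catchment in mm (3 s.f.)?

d ≈ 6.71 mm

Direct runoff: 0.0, 13.0, 40.0, 86.0, 69.0, 55.0, 0.0 m³/s; ΣQ_DR = 263.0 m³/s.
V = ΣQ_DR · Δt = 263.0 × 3600 s = 9.468 × 10^5 m³.
Over A = 141 km², depth = V / A = 6.71 mm.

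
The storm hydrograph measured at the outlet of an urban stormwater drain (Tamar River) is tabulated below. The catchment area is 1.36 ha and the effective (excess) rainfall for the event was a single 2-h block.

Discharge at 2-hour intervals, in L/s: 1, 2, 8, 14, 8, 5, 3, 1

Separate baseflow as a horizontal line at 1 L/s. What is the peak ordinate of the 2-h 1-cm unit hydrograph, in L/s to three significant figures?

U_p ≈ 7.22 L/s

Direct runoff: 0.0, 1.0, 7.0, 13.0, 7.0, 4.0, 2.0, 0.0 L/s; ΣQ_DR = 34.00 L/s, peak = 13.0 L/s.
Runoff depth d = ΣQ_DR·Δt / A = 34.00 × 7200 / (1.36 ha) = 18.00 mm.
The 1-cm UH is the DRH scaled by (10 mm)/d, so U_p = 13.0 × 10/18.00 = 7.22 L/s.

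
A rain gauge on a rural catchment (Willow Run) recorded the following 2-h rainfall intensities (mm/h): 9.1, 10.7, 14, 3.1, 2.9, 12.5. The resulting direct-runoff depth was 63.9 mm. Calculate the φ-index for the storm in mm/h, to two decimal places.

φ ≈ 3.59 mm/h

Only the 4 blocks with intensity above φ contribute runoff: 9.1, 10.7, 14, 12.5 mm/h.
Σ(I−φ)·Δt = d  ⇒  (9.1+10.7+14+12.5 − 4φ)·2 = 63.9
φ = (46.30 − 63.9/2) / 4 = 3.59 mm/h.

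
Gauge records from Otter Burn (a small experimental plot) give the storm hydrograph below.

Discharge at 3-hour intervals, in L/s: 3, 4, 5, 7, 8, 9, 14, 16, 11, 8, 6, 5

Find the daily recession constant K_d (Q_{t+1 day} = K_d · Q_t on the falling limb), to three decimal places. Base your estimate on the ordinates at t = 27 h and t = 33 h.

K_d ≈ 0.153

Between t = 27 h and t = 33 h the flow falls from 8 to 5 L/s over 2×3 h = 6 h.
Per-interval ratio K = (5/8)^(1/2) = 0.7906; K_d = K^(24/3) = 0.153.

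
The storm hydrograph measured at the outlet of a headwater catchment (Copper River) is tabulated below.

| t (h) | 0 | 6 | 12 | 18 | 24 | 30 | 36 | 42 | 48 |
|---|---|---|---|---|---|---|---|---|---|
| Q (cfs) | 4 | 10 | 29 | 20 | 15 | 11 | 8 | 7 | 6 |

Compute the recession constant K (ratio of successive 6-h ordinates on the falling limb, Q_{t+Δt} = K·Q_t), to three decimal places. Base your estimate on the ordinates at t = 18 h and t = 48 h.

K ≈ 0.786

Using the recession-limb readings at t = 18 h and t = 48 h: Q falls from 20 to 6 cfs over 5 intervals.
K = (Q₂/Q₁)^(1/5) = (6/20)^(1/5) = 0.786.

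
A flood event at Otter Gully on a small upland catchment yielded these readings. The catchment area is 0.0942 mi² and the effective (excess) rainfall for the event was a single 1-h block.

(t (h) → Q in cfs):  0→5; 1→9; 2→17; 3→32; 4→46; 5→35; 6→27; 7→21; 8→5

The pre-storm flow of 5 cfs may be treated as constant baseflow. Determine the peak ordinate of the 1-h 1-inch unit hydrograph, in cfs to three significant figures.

U_p ≈ 16.4 cfs

Direct runoff: 0.0, 4.0, 12.0, 27.0, 41.0, 30.0, 22.0, 16.0, 0.0 cfs; ΣQ_DR = 152.0 cfs, peak = 41.0 cfs.
Runoff depth d = ΣQ_DR·Δt / A = 152.0 × 3600 / (0.0942 mi²) = 2.500 in.
The 1-inch UH is the DRH scaled by (1 in)/d, so U_p = 41.0 × 1/2.500 = 16.4 cfs.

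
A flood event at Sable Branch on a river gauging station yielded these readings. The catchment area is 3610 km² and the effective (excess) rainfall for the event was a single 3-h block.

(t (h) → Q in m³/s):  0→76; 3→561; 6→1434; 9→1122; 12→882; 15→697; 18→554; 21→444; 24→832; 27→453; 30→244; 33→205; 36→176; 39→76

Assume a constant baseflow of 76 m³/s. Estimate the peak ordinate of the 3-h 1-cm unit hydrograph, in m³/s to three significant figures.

U_p ≈ 678 m³/s

Direct runoff: 0.0, 485.0, 1358.0, 1046.0, 806.0, 621.0, 478.0, 368.0, 756.0, 377.0, 168.0, 129.0, 100.0, 0.0 m³/s; ΣQ_DR = 6692 m³/s, peak = 1358.0 m³/s.
Runoff depth d = ΣQ_DR·Δt / A = 6692 × 10800 / (3610 km²) = 20.02 mm.
The 1-cm UH is the DRH scaled by (10 mm)/d, so U_p = 1358.0 × 10/20.02 = 678 m³/s.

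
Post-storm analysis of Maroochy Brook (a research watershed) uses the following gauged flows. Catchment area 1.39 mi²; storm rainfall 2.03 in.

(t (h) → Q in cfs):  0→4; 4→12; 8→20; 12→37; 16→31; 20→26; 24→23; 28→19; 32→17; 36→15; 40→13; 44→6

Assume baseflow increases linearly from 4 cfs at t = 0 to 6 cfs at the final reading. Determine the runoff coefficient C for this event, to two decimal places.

C ≈ 0.36

ΣQ_DR = 163.0 cfs; V = ΣQ_DR·Δt = 2.347 × 10^6 ft³.
Runoff depth d = V / A = 0.7269 in.
C = d / P = 0.7269 / 2.03 = 0.36.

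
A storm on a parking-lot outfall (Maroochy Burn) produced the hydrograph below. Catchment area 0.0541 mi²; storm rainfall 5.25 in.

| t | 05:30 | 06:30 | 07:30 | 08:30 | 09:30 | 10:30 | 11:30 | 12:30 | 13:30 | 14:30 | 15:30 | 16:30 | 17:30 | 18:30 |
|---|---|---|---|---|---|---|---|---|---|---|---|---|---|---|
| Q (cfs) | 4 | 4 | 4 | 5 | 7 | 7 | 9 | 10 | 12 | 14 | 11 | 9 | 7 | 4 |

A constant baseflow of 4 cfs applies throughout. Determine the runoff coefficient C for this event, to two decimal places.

C ≈ 0.28

ΣQ_DR = 51.00 cfs; V = ΣQ_DR·Δt = 1.836 × 10^5 ft³.
Runoff depth d = V / A = 1.461 in.
C = d / P = 1.461 / 5.25 = 0.28.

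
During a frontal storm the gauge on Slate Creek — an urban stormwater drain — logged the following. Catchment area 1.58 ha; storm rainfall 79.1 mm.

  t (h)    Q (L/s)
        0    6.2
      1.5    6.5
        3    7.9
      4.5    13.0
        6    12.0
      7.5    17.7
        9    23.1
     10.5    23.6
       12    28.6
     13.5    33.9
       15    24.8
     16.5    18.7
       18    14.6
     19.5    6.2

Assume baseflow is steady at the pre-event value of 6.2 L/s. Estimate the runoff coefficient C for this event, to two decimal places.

C ≈ 0.65

ΣQ_DR = 150.0 L/s; V = ΣQ_DR·Δt = 8.100 × 10^5 L.
Runoff depth d = V / A = 51.27 mm.
C = d / P = 51.27 / 79.1 = 0.65.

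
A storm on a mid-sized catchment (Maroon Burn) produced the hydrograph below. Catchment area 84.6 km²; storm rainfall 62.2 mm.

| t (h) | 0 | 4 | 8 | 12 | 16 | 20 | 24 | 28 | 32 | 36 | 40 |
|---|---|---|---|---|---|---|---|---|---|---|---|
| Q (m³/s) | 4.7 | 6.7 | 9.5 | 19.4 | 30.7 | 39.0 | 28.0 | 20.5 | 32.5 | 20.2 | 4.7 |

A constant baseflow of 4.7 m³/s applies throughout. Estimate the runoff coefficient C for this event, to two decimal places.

C ≈ 0.45

ΣQ_DR = 164.2 m³/s; V = ΣQ_DR·Δt = 2.364 × 10^6 m³.
Runoff depth d = V / A = 27.95 mm.
C = d / P = 27.95 / 62.2 = 0.45.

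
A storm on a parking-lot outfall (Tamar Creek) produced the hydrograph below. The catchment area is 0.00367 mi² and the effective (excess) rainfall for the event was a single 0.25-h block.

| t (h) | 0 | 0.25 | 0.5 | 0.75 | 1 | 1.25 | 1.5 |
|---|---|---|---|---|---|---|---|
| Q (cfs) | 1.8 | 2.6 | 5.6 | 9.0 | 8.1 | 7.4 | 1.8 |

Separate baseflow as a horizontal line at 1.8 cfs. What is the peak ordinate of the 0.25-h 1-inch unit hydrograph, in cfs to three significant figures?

U_p ≈ 2.88 cfs

Direct runoff: 0.0, 0.8, 3.8, 7.2, 6.3, 5.6, 0.0 cfs; ΣQ_DR = 23.70 cfs, peak = 7.2 cfs.
Runoff depth d = ΣQ_DR·Δt / A = 23.70 × 900 / (0.00367 mi²) = 2.502 in.
The 1-inch UH is the DRH scaled by (1 in)/d, so U_p = 7.2 × 1/2.502 = 2.88 cfs.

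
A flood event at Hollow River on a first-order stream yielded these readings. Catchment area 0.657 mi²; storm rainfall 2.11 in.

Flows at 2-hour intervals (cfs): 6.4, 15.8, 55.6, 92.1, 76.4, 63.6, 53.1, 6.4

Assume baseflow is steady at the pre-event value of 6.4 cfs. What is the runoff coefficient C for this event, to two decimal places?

ΣQ_DR = 318.2 cfs; V = ΣQ_DR·Δt = 2.291 × 10^6 ft³.
Runoff depth d = V / A = 1.501 in.
C = d / P = 1.501 / 2.11 = 0.71.

C ≈ 0.71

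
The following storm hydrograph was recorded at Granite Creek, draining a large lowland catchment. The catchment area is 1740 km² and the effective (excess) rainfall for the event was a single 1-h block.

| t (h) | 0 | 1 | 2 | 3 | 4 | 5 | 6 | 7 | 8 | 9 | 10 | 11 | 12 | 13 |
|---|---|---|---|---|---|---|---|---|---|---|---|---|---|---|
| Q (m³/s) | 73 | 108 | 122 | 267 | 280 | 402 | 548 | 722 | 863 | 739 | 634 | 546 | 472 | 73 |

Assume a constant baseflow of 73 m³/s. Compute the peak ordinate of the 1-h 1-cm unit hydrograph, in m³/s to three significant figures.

Direct runoff: 0.0, 35.0, 49.0, 194.0, 207.0, 329.0, 475.0, 649.0, 790.0, 666.0, 561.0, 473.0, 399.0, 0.0 m³/s; ΣQ_DR = 4827 m³/s, peak = 790.0 m³/s.
Runoff depth d = ΣQ_DR·Δt / A = 4827 × 3600 / (1740 km²) = 9.987 mm.
The 1-cm UH is the DRH scaled by (10 mm)/d, so U_p = 790.0 × 10/9.987 = 791 m³/s.

U_p ≈ 791 m³/s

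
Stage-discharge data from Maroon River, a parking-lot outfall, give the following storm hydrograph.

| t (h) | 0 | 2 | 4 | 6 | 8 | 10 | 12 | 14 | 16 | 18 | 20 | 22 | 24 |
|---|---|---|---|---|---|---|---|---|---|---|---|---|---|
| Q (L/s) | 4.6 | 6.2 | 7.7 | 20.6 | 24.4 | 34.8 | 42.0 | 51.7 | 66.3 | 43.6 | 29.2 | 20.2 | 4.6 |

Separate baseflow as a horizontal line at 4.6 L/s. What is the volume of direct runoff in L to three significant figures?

V ≈ 2.13 × 10^6 L

Direct-runoff ordinates (Q − Q_b): 0.0, 1.6, 3.1, 16.0, 19.8, 30.2, 37.4, 47.1, 61.7, 39.0, 24.6, 15.6, 0.0 L/s.
ΣQ_DR = 296.1 L/s.
With Δt = 2 h = 7200 s, V = ΣQ_DR · Δt = 296.1 × 7200 = 2.13 × 10^6 L.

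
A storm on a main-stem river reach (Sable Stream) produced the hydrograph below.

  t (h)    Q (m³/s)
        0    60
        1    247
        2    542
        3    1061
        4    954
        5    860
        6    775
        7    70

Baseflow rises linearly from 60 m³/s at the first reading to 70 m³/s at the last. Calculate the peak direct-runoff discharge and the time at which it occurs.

Subtracting baseflow gives direct-runoff ordinates: 0.00, 185.57, 479.14, 996.71, 888.29, 792.86, 706.43, 0.00 m³/s.
The maximum is 996.71 m³/s, occurring at the reading for t = 3 h.

Q_p = 996.71 m³/s at t = 3 h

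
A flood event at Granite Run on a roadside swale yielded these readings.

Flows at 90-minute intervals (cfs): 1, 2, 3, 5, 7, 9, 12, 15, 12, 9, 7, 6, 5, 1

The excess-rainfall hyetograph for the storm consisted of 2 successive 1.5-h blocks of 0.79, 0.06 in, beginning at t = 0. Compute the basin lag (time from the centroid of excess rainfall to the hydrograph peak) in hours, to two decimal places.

t_L ≈ 9.64 h

Centroid of excess rainfall: t_c = Σ P_i·t̄_i / ΣP_i = 0.8559 h (block centres at 0.75, 2.25 h).
Hydrograph peak occurs at t = 10.5 h, so basin lag t_L = 10.5 − 0.8559 = 9.64 h.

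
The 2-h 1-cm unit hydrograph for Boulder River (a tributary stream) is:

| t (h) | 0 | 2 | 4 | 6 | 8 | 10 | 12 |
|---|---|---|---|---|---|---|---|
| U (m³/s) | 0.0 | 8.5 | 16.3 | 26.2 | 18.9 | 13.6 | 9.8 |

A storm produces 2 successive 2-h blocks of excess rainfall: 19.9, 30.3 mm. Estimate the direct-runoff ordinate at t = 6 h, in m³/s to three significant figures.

By discrete convolution, Q_j = Σ (P_i / 10 mm) · U_{j−i}.
At t = 6 h (j=3): Q = (19.9/10)·26.2 + (30.3/10)·16.3 = 102 m³/s.

Q ≈ 102 m³/s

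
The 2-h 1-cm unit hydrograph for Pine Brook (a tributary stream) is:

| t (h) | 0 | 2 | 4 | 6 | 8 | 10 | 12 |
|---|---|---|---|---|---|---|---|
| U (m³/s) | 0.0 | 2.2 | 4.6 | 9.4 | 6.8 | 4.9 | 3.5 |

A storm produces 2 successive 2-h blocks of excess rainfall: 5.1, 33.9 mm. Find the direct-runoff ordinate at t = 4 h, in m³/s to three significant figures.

Q ≈ 9.80 m³/s

By discrete convolution, Q_j = Σ (P_i / 10 mm) · U_{j−i}.
At t = 4 h (j=2): Q = (5.1/10)·4.6 + (33.9/10)·2.2 = 9.80 m³/s.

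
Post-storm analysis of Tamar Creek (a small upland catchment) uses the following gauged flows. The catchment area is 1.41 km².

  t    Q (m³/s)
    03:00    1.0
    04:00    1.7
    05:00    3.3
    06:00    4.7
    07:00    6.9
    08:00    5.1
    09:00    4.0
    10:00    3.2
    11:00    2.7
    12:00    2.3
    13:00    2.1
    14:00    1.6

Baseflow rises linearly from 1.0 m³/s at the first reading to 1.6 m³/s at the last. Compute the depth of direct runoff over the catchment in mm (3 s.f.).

d ≈ 58.7 mm

Direct runoff: 0.00, 0.65, 2.19, 3.54, 5.68, 3.83, 2.67, 1.82, 1.26, 0.81, 0.55, 0.00 m³/s; ΣQ_DR = 23.00 m³/s.
V = ΣQ_DR · Δt = 23.00 × 3600 s = 82800 m³.
Over A = 1.41 km², depth = V / A = 58.7 mm.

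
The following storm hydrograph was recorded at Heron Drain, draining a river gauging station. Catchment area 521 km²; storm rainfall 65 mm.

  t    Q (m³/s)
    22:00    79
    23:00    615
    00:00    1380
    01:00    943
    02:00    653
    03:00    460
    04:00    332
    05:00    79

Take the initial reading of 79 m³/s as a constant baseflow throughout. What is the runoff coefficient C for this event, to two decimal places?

C ≈ 0.42

ΣQ_DR = 3909 m³/s; V = ΣQ_DR·Δt = 1.407 × 10^7 m³.
Runoff depth d = V / A = 27.01 mm.
C = d / P = 27.01 / 65 = 0.42.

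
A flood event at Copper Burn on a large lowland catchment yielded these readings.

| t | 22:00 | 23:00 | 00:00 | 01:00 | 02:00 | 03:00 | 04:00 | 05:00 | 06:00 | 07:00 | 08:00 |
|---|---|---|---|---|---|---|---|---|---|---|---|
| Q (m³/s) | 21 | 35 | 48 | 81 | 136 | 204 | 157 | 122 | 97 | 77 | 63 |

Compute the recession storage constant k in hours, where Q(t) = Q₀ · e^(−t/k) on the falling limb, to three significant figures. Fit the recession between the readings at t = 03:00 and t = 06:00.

k ≈ 4.04 h

On the falling limb, Q drops from 204 to 97 m³/s between t = 03:00 and t = 06:00 (Δt = 3 h).
k = −Δt / ln(Q₂/Q₁) = −3 / ln(97/204) = 4.04 h.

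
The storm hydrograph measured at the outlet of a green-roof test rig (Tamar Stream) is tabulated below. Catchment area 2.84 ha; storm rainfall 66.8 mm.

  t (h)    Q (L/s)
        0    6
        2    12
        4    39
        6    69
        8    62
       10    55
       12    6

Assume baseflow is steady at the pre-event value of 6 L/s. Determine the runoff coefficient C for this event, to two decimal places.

C ≈ 0.79

ΣQ_DR = 207.0 L/s; V = ΣQ_DR·Δt = 1.490 × 10^6 L.
Runoff depth d = V / A = 52.48 mm.
C = d / P = 52.48 / 66.8 = 0.79.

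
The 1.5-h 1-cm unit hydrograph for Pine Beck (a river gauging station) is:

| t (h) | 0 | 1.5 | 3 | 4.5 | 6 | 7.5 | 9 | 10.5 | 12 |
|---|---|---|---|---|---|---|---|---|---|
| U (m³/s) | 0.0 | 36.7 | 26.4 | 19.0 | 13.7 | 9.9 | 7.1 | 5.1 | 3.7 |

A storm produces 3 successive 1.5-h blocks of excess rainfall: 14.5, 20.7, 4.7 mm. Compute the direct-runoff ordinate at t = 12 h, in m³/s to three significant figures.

Q ≈ 19.3 m³/s

By discrete convolution, Q_j = Σ (P_i / 10 mm) · U_{j−i}.
At t = 12 h (j=8): Q = (14.5/10)·3.7 + (20.7/10)·5.1 + (4.7/10)·7.1 = 19.3 m³/s.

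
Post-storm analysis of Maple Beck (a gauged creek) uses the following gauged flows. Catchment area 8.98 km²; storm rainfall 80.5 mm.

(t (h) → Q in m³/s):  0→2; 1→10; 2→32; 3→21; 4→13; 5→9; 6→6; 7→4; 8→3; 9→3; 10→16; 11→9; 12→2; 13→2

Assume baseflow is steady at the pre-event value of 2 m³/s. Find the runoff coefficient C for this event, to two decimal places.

C ≈ 0.52

ΣQ_DR = 104.0 m³/s; V = ΣQ_DR·Δt = 3.744 × 10^5 m³.
Runoff depth d = V / A = 41.69 mm.
C = d / P = 41.69 / 80.5 = 0.52.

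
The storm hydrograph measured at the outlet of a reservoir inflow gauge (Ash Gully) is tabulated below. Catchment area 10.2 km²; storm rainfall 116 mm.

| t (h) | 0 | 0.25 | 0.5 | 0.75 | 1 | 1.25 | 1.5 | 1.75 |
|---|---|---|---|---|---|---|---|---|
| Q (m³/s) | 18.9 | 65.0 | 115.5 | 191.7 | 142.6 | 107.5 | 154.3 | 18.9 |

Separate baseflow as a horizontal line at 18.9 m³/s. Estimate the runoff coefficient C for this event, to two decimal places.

C ≈ 0.50

ΣQ_DR = 663.2 m³/s; V = ΣQ_DR·Δt = 5.969 × 10^5 m³.
Runoff depth d = V / A = 58.52 mm.
C = d / P = 58.52 / 116 = 0.50.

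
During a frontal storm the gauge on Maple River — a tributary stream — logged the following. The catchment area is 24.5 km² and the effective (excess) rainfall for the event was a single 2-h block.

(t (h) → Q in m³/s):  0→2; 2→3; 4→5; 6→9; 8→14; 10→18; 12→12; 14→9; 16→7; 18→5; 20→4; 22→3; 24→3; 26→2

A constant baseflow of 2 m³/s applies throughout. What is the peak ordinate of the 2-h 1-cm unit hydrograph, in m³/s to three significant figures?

U_p ≈ 8.01 m³/s

Direct runoff: 0.0, 1.0, 3.0, 7.0, 12.0, 16.0, 10.0, 7.0, 5.0, 3.0, 2.0, 1.0, 1.0, 0.0 m³/s; ΣQ_DR = 68.00 m³/s, peak = 16.0 m³/s.
Runoff depth d = ΣQ_DR·Δt / A = 68.00 × 7200 / (24.5 km²) = 19.98 mm.
The 1-cm UH is the DRH scaled by (10 mm)/d, so U_p = 16.0 × 10/19.98 = 8.01 m³/s.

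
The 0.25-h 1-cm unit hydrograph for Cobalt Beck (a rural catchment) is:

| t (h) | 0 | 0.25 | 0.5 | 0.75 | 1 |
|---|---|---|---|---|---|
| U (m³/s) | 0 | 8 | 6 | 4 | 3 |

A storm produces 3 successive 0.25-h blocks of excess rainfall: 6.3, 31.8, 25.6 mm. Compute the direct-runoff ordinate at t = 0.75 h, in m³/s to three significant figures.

By discrete convolution, Q_j = Σ (P_i / 10 mm) · U_{j−i}.
At t = 0.75 h (j=3): Q = (6.3/10)·4 + (31.8/10)·6 + (25.6/10)·8 = 42.1 m³/s.

Q ≈ 42.1 m³/s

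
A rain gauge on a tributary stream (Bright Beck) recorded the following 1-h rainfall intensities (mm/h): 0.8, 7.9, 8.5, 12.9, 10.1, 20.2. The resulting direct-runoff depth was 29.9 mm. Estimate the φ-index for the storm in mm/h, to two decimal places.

φ ≈ 5.94 mm/h

Only the 5 blocks with intensity above φ contribute runoff: 7.9, 8.5, 12.9, 10.1, 20.2 mm/h.
Σ(I−φ)·Δt = d  ⇒  (7.9+8.5+12.9+10.1+20.2 − 5φ)·1 = 29.9
φ = (59.60 − 29.9/1) / 5 = 5.94 mm/h.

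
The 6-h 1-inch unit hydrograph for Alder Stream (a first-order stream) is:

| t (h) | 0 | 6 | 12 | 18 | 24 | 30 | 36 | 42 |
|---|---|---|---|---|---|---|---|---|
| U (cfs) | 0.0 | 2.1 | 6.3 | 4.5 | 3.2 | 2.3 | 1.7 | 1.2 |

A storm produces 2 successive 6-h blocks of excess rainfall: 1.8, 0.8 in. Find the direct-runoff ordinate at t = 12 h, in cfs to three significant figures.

Q ≈ 13.0 cfs

By discrete convolution, Q_j = Σ (P_i / 1 in) · U_{j−i}.
At t = 12 h (j=2): Q = (1.8/1)·6.3 + (0.8/1)·2.1 = 13.0 cfs.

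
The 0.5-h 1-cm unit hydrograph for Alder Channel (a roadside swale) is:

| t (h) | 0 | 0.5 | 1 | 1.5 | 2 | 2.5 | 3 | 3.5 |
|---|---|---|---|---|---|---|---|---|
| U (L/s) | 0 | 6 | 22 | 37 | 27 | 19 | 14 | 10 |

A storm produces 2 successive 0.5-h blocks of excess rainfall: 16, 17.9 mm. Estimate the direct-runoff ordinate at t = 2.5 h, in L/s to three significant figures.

Q ≈ 78.7 L/s

By discrete convolution, Q_j = Σ (P_i / 10 mm) · U_{j−i}.
At t = 2.5 h (j=5): Q = (16/10)·19 + (17.9/10)·27 = 78.7 L/s.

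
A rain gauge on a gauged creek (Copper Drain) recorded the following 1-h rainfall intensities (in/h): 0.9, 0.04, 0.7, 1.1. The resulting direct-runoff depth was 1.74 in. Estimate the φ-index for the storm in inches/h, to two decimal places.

φ ≈ 0.32 in/h

Only the 3 blocks with intensity above φ contribute runoff: 0.9, 0.7, 1.1 in/h.
Σ(I−φ)·Δt = d  ⇒  (0.9+0.7+1.1 − 3φ)·1 = 1.74
φ = (2.700 − 1.74/1) / 3 = 0.32 in/h.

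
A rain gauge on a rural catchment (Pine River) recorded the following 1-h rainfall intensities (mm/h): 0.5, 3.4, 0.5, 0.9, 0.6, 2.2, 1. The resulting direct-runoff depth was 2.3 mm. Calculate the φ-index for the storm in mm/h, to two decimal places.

Only the 2 blocks with intensity above φ contribute runoff: 3.4, 2.2 mm/h.
Σ(I−φ)·Δt = d  ⇒  (3.4+2.2 − 2φ)·1 = 2.3
φ = (5.600 − 2.3/1) / 2 = 1.65 mm/h.

φ ≈ 1.65 mm/h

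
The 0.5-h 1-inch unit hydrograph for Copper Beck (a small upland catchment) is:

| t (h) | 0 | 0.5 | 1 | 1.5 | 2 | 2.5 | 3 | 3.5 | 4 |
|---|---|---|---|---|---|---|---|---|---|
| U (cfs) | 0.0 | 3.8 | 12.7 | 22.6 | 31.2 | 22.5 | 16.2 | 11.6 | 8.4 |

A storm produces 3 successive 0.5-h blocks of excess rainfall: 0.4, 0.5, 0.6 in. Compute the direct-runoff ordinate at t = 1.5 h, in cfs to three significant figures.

Q ≈ 17.7 cfs

By discrete convolution, Q_j = Σ (P_i / 1 in) · U_{j−i}.
At t = 1.5 h (j=3): Q = (0.4/1)·22.6 + (0.5/1)·12.7 + (0.6/1)·3.8 = 17.7 cfs.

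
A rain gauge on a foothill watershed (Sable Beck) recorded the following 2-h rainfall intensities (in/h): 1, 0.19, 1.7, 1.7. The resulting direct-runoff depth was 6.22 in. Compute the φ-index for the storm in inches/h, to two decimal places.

Only the 3 blocks with intensity above φ contribute runoff: 1, 1.7, 1.7 in/h.
Σ(I−φ)·Δt = d  ⇒  (1+1.7+1.7 − 3φ)·2 = 6.22
φ = (4.400 − 6.22/2) / 3 = 0.43 in/h.

φ ≈ 0.43 in/h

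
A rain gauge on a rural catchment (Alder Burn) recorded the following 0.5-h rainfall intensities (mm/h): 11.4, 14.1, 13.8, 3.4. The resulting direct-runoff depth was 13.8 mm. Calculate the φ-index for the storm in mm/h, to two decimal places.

φ ≈ 3.90 mm/h

Only the 3 blocks with intensity above φ contribute runoff: 11.4, 14.1, 13.8 mm/h.
Σ(I−φ)·Δt = d  ⇒  (11.4+14.1+13.8 − 3φ)·0.5 = 13.8
φ = (39.30 − 13.8/0.5) / 3 = 3.90 mm/h.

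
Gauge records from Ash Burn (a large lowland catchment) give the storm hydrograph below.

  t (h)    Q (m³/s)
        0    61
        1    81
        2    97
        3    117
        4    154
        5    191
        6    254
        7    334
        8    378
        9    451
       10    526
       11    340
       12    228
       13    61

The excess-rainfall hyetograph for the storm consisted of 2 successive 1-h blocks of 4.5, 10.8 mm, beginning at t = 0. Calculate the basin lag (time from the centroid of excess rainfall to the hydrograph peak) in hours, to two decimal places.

t_L ≈ 8.79 h

Centroid of excess rainfall: t_c = Σ P_i·t̄_i / ΣP_i = 1.2059 h (block centres at 0.5, 1.5 h).
Hydrograph peak occurs at t = 10 h, so basin lag t_L = 10 − 1.2059 = 8.79 h.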